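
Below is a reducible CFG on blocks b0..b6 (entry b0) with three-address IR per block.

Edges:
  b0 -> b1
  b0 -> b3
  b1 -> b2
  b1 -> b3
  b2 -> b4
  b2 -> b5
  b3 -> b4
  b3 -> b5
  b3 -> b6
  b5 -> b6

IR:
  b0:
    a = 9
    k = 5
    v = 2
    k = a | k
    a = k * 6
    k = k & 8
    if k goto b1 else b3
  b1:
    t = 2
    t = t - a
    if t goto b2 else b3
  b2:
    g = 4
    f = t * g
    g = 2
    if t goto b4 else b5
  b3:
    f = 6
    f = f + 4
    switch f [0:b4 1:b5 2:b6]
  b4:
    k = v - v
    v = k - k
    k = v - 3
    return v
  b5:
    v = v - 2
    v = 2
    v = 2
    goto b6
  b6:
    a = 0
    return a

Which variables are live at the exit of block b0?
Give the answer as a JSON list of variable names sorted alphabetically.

Per-block:
  b0 def {a,k,v} use ∅
  b1 def {t} use {a}
  b2 def {f,g} use {t}
  b3 def {f} use ∅
  b4 def {k,v} use {v}
  b5 def {v} use {v}
  b6 def {a} use ∅

Backward fixpoint:
  b0 li=∅ lo={a,v}
  b1 li={a,v} lo={t,v}
  b2 li={t,v} lo={v}
  b3 li={v} lo={v}
  b4 li={v} lo=∅
  b5 li={v} lo=∅
  b6 li=∅ lo=∅

live-out(b0) = ["a", "v"]

Answer: ["a", "v"]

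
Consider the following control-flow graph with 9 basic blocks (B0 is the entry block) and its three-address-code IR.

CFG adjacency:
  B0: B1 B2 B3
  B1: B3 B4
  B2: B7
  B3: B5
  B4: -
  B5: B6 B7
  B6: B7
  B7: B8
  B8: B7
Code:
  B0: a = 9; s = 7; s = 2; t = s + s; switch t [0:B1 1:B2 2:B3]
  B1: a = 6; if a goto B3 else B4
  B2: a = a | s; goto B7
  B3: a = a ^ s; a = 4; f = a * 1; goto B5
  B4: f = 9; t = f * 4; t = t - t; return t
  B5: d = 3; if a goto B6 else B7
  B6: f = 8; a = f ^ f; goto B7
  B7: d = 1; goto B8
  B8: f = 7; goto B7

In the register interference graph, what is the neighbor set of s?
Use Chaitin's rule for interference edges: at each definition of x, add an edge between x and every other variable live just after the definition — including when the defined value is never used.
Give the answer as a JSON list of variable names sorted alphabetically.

def/use:
  B0: def={a,s,t} ue=∅
  B1: def={a} ue=∅
  B2: def={a} ue={a,s}
  B3: def={a,f} ue={a,s}
  B4: def={f,t} ue=∅
  B5: def={d} ue={a}
  B6: def={a,f} ue=∅
  B7: def={d} ue=∅
  B8: def={f} ue=∅

Liveness:
  live B0: ∅→{a,s}
  live B1: {s}→{a,s}
  live B2: {a,s}→∅
  live B3: {a,s}→{a}
  live B4: ∅→∅
  live B5: {a}→∅
  live B6: ∅→∅
  live B7: ∅→∅
  live B8: ∅→∅

Interference:
  a — {d,f,s,t}
  d — {a}
  f — {a}
  s — {a,t}
  t — {a,s}

N(s) = ["a", "t"]

Answer: ["a", "t"]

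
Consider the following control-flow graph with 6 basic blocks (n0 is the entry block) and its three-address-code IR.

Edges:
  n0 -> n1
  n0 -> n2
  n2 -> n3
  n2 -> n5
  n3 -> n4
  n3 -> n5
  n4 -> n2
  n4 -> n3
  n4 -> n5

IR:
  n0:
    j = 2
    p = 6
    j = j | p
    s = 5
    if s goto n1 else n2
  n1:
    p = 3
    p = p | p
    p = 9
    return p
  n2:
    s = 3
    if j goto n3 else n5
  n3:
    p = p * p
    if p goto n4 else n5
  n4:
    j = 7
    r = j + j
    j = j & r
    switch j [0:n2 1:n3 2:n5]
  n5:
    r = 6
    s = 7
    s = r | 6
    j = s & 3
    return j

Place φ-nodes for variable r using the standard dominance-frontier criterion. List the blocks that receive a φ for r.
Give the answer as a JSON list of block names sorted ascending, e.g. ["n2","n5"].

Answer: ["n2", "n3", "n5"]

Working:
idom tree: n1←n0 n2←n0 n3←n2 n4←n3 n5←n2
Dom at joins:
  n2: preds {n0,n4}: {n0} ∩ {n0,n2,n3,n4} = {n0}; idom=n0
  n3: preds {n2,n4}: {n0,n2} ∩ {n0,n2,n3,n4} = {n0,n2}; idom=n2
  n5: preds {n2,n3,n4}: {n0,n2} ∩ {n0,n2,n3} ∩ {n0,n2,n3,n4} = {n0,n2}; idom=n2

Frontier:
  join n2 pred n0: · stop@n0
  join n2 pred n4: n4→n3→n2 stop@n0
  join n3 pred n2: · stop@n2
  join n3 pred n4: n4→n3 stop@n2
  join n5 pred n2: · stop@n2
  join n5 pred n3: n3 stop@n2
  join n5 pred n4: n4→n3 stop@n2
  n0: DF=∅
  n1: DF=∅
  n2: DF={n2}
  n3: DF={n2,n3,n5}
  n4: DF={n2,n3,n5}
  n5: DF=∅

φ for r: defs {n4,n5}
  DF⁺ = {n2,n3,n5}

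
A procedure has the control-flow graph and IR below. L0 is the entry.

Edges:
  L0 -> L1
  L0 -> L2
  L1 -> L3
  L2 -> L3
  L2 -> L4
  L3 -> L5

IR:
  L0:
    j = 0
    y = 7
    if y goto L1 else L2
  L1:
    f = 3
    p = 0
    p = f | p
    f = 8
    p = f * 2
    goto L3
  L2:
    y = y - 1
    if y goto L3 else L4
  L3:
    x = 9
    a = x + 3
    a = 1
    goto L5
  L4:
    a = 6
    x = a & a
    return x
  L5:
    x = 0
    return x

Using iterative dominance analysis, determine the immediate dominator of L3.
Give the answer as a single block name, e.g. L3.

idom tree: L1←L0 L2←L0 L3←L0 L4←L2 L5←L3
Dom at joins:
  L3: preds {L1,L2}: {L0,L1} ∩ {L0,L2} = {L0}; idom=L0

idom(L3) = L0

Answer: L0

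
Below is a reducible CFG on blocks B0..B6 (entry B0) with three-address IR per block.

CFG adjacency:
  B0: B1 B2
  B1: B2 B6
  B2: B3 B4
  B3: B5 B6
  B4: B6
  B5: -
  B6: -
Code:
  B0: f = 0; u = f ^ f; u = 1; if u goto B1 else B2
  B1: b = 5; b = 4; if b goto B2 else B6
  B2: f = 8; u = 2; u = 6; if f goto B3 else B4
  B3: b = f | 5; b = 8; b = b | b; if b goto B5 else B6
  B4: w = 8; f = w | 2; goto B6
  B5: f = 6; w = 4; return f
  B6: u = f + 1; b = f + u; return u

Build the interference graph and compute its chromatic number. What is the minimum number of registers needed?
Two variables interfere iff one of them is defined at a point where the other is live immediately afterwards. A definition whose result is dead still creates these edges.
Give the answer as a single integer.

Answer: 3

Working:
def/use:
  B0: def={f,u} ue=∅
  B1: def={b} ue=∅
  B2: def={f,u} ue=∅
  B3: def={b} ue={f}
  B4: def={f,w} ue=∅
  B5: def={f,w} ue=∅
  B6: def={b,u} ue={f}

Liveness:
  B0 li=∅ lo={f}
  B1 li={f} lo={f}
  B2 li=∅ lo={f}
  B3 li={f} lo={f}
  B4 li=∅ lo={f}
  B5 li=∅ lo=∅
  B6 li={f} lo=∅

Interference:
  b: {f,u}
  f: {b,u,w}
  u: {b,f}
  w: {f}

Colouring:
  clique {b,f,u} ⇒ need ≥ 3
  assign b→c1 f→c0 u→c2 w→c1 — no edge inside a register ⇒ χ ≤ 3
  χ = 3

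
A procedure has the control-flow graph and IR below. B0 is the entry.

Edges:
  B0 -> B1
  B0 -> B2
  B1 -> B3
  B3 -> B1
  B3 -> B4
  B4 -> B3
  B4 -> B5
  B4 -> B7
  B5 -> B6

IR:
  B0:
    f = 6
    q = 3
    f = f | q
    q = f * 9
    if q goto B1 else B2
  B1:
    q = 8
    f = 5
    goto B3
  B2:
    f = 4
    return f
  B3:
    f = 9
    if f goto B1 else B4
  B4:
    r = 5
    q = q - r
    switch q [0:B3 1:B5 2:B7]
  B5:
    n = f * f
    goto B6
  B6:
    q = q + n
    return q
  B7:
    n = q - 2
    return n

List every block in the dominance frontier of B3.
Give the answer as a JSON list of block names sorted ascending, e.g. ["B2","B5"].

idom tree: B1←B0 B2←B0 B3←B1 B4←B3 B5←B4 B6←B5 B7←B4
Dom at joins:
  B1: preds {B0,B3}: {B0} ∩ {B0,B1,B3} = {B0}; idom=B0
  B3: preds {B1,B4}: {B0,B1} ∩ {B0,B1,B3,B4} = {B0,B1}; idom=B1

DF walk-up:
  B1←B0: walk · to B0
  B1←B3: walk B3→B1 to B0
  B3←B1: walk · to B1
  B3←B4: walk B4→B3 to B1
  B0 → ∅
  B1 → {B1}
  B2 → ∅
  B3 → {B1,B3}
  B4 → {B3}
  B5 → ∅
  B6 → ∅
  B7 → ∅

DF(B3) = ["B1", "B3"]

Answer: ["B1", "B3"]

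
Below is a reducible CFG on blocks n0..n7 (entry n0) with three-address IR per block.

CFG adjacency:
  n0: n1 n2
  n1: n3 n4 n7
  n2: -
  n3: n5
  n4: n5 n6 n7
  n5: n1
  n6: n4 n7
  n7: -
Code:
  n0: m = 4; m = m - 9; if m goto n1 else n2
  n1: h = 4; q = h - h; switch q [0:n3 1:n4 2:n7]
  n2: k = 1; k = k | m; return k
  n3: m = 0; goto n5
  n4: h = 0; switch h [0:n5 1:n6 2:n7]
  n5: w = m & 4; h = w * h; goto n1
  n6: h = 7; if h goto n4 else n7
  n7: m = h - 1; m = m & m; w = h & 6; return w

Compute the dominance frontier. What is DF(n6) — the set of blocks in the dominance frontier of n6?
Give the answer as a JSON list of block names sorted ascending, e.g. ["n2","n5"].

Answer: ["n4", "n7"]

Derivation:
idom tree: n1←n0 n2←n0 n3←n1 n4←n1 n5←n1 n6←n4 n7←n1
Dom∩ at merges:
  n1: preds {n0,n5}: {n0} ∩ {n0,n1,n5} = {n0}; idom=n0
  n4: preds {n1,n6}: {n0,n1} ∩ {n0,n1,n4,n6} = {n0,n1}; idom=n1
  n5: preds {n3,n4}: {n0,n1,n3} ∩ {n0,n1,n4} = {n0,n1}; idom=n1
  n7: preds {n1,n4,n6}: {n0,n1} ∩ {n0,n1,n4} ∩ {n0,n1,n4,n6} = {n0,n1}; idom=n1

Frontier:
  join n1 pred n0: · stop@n0
  join n1 pred n5: n5→n1 stop@n0
  join n4 pred n1: · stop@n1
  join n4 pred n6: n6→n4 stop@n1
  join n5 pred n3: n3 stop@n1
  join n5 pred n4: n4 stop@n1
  join n7 pred n1: · stop@n1
  join n7 pred n4: n4 stop@n1
  join n7 pred n6: n6→n4 stop@n1
  n0: DF=∅
  n1: DF={n1}
  n2: DF=∅
  n3: DF={n5}
  n4: DF={n4,n5,n7}
  n5: DF={n1}
  n6: DF={n4,n7}
  n7: DF=∅

DF(n6) = ["n4", "n7"]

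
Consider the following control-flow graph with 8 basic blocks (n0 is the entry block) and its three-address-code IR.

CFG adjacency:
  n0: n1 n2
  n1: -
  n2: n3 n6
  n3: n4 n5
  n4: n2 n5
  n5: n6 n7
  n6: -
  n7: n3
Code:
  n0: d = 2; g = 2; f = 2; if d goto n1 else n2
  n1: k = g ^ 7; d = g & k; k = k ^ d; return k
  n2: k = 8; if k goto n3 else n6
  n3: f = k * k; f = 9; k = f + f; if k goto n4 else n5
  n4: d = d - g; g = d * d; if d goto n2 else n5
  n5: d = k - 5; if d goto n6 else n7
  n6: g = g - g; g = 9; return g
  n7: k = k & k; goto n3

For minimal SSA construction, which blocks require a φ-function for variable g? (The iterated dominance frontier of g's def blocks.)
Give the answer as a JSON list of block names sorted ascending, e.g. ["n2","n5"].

idom tree: n1←n0 n2←n0 n3←n2 n4←n3 n5←n3 n6←n2 n7←n5
Dom∩ at merges:
  n2: preds {n0,n4}: {n0} ∩ {n0,n2,n3,n4} = {n0}; idom=n0
  n3: preds {n2,n7}: {n0,n2} ∩ {n0,n2,n3,n5,n7} = {n0,n2}; idom=n2
  n5: preds {n3,n4}: {n0,n2,n3} ∩ {n0,n2,n3,n4} = {n0,n2,n3}; idom=n3
  n6: preds {n2,n5}: {n0,n2} ∩ {n0,n2,n3,n5} = {n0,n2}; idom=n2

DF derivation:
  join n2 pred n0: · stop@n0
  join n2 pred n4: n4→n3→n2 stop@n0
  join n3 pred n2: · stop@n2
  join n3 pred n7: n7→n5→n3 stop@n2
  join n5 pred n3: · stop@n3
  join n5 pred n4: n4 stop@n3
  join n6 pred n2: · stop@n2
  join n6 pred n5: n5→n3 stop@n2
  n0: DF=∅
  n1: DF=∅
  n2: DF={n2}
  n3: DF={n2,n3,n6}
  n4: DF={n2,n5}
  n5: DF={n3,n6}
  n6: DF=∅
  n7: DF={n3}

φ for g: defs {n0,n4,n6}
  DF⁺ = {n2,n3,n5,n6}

Answer: ["n2", "n3", "n5", "n6"]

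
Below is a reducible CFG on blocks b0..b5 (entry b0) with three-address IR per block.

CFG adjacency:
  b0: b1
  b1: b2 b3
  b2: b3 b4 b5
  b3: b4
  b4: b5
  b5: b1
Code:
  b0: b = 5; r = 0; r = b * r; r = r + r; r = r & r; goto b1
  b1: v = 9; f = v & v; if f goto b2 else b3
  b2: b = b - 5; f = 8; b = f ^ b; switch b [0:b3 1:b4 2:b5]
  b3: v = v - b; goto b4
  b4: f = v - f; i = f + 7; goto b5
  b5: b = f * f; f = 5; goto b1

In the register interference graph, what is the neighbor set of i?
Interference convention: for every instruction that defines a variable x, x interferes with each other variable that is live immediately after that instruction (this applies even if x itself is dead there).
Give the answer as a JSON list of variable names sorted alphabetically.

Answer: ["f"]

Analysis:
Per-block:
  b0 def {b,r} use ∅
  b1 def {f,v} use ∅
  b2 def {b,f} use {b}
  b3 def {v} use {b,v}
  b4 def {f,i} use {f,v}
  b5 def {b,f} use {f}

Live sets:
  live b0: ∅→{b}
  live b1: {b}→{b,f,v}
  live b2: {b,v}→{b,f,v}
  live b3: {b,f,v}→{f,v}
  live b4: {f,v}→{f}
  live b5: {f}→{b}

Interference:
  b↔{f,r,v}
  f↔{b,i,v}
  i↔{f}
  r↔{b}
  v↔{b,f}

N(i) = ["f"]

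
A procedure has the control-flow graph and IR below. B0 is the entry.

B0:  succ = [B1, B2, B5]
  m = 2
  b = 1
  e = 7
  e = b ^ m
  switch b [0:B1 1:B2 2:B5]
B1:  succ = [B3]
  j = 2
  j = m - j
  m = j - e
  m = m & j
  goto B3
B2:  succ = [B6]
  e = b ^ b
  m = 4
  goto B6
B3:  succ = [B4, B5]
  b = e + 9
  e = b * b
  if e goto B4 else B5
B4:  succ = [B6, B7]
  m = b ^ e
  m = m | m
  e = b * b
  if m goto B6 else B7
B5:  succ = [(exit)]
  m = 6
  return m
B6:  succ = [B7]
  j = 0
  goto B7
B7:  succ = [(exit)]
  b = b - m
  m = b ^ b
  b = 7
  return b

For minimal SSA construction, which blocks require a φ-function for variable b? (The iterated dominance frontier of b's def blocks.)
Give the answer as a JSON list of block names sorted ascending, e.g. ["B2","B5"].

Answer: ["B5", "B6", "B7"]

Derivation:
idom tree: B1←B0 B2←B0 B3←B1 B4←B3 B5←B0 B6←B0 B7←B0
Dom at joins:
  B5: preds {B0,B3}: {B0} ∩ {B0,B1,B3} = {B0}; idom=B0
  B6: preds {B2,B4}: {B0,B2} ∩ {B0,B1,B3,B4} = {B0}; idom=B0
  B7: preds {B4,B6}: {B0,B1,B3,B4} ∩ {B0,B6} = {B0}; idom=B0

Frontier:
  B5←B0: walk · to B0
  B5←B3: walk B3→B1 to B0
  B6←B2: walk B2 to B0
  B6←B4: walk B4→B3→B1 to B0
  B7←B4: walk B4→B3→B1 to B0
  B7←B6: walk B6 to B0
  B0: DF=∅
  B1: DF={B5,B6,B7}
  B2: DF={B6}
  B3: DF={B5,B6,B7}
  B4: DF={B6,B7}
  B5: DF=∅
  B6: DF={B7}
  B7: DF=∅

φ for b: defs {B0,B3,B7}
  DF⁺ = {B5,B6,B7}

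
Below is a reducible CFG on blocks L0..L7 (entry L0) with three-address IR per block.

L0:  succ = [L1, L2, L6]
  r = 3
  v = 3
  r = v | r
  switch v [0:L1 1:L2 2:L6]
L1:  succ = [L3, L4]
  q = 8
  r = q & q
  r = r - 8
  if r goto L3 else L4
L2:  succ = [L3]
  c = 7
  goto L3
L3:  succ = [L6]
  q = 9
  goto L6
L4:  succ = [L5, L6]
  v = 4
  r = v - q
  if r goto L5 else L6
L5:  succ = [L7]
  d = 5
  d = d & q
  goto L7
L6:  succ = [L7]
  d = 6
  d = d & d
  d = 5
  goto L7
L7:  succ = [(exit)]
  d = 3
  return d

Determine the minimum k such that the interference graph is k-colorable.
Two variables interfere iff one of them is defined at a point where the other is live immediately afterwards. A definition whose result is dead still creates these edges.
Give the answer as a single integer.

Answer: 3

Derivation:
Block summaries:
  L0: def={r,v} ue=∅
  L1: def={q,r} ue=∅
  L2: def={c} ue=∅
  L3: def={q} ue=∅
  L4: def={r,v} ue={q}
  L5: def={d} ue={q}
  L6: def={d} ue=∅
  L7: def={d} ue=∅

Live sets:
  live L0: ∅→∅
  live L1: ∅→{q}
  live L2: ∅→∅
  live L3: ∅→∅
  live L4: {q}→{q}
  live L5: {q}→∅
  live L6: ∅→∅
  live L7: ∅→∅

Interfere edges:
  c: ∅
  d: {q}
  q: {d,r,v}
  r: {q,v}
  v: {q,r}

Colouring:
  clique {q,r,v} ⇒ need ≥ 3
  3-colouring: R0={c,q}  R1={d,r}  R2={v}
  χ = 3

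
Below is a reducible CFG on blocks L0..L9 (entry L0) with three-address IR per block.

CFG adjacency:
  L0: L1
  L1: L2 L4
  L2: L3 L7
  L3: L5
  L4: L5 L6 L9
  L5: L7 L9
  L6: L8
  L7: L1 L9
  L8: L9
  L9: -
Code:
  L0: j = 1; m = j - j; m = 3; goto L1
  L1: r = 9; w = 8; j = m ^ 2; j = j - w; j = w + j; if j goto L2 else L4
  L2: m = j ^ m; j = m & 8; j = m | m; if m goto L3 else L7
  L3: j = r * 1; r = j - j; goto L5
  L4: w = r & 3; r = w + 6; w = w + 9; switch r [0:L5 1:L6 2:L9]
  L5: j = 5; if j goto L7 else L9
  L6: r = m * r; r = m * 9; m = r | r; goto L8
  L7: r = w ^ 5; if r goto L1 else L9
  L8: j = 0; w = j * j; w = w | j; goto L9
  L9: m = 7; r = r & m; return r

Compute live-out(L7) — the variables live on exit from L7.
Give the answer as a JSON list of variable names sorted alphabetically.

Answer: ["m", "r"]

Working:
def/use:
  L0: def={j,m} ue=∅
  L1: def={j,r,w} ue={m}
  L2: def={j,m} ue={j,m}
  L3: def={j,r} ue={r}
  L4: def={r,w} ue={r}
  L5: def={j} ue=∅
  L6: def={m,r} ue={m,r}
  L7: def={r} ue={w}
  L8: def={j,w} ue=∅
  L9: def={m,r} ue={r}

Backward fixpoint:
  L0 li=∅ lo={m}
  L1 li={m} lo={j,m,r,w}
  L2 li={j,m,r,w} lo={m,r,w}
  L3 li={m,r,w} lo={m,r,w}
  L4 li={m,r} lo={m,r,w}
  L5 li={m,r,w} lo={m,r,w}
  L6 li={m,r} lo={r}
  L7 li={m,w} lo={m,r}
  L8 li={r} lo={r}
  L9 li={r} lo=∅

live-out(L7) = ["m", "r"]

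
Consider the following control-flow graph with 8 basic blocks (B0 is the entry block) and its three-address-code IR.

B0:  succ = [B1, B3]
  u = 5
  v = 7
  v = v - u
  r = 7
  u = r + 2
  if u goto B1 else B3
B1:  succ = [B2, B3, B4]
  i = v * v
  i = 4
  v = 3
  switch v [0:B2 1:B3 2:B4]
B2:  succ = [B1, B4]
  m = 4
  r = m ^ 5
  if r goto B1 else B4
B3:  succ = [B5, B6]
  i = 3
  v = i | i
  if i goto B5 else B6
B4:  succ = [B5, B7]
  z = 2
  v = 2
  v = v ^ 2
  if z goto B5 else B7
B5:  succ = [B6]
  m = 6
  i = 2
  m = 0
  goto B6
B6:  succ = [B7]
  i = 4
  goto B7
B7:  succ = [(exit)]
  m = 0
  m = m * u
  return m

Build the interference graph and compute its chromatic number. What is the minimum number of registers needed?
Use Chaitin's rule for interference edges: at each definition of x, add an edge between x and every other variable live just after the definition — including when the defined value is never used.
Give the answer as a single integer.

Block summaries:
  B0: {r,u,v} / ∅
  B1: {i,v} / {v}
  B2: {m,r} / ∅
  B3: {i,v} / ∅
  B4: {v,z} / ∅
  B5: {i,m} / ∅
  B6: {i} / ∅
  B7: {m} / {u}

Liveness:
  B0: in=∅ out={u,v}
  B1: in={u,v} out={u,v}
  B2: in={u,v} out={u,v}
  B3: in={u} out={u}
  B4: in={u} out={u}
  B5: in={u} out={u}
  B6: in={u} out={u}
  B7: in={u} out=∅

Interference:
  i↔{u,v}
  m↔{u,v}
  r↔{u,v}
  u↔{i,m,r,v,z}
  v↔{i,m,r,u,z}
  z↔{u,v}

Colouring:
  clique {i,u,v} ⇒ need ≥ 3
  3-colouring: R0={u}  R1={v}  R2={i,m,r,z}
  χ = 3

Answer: 3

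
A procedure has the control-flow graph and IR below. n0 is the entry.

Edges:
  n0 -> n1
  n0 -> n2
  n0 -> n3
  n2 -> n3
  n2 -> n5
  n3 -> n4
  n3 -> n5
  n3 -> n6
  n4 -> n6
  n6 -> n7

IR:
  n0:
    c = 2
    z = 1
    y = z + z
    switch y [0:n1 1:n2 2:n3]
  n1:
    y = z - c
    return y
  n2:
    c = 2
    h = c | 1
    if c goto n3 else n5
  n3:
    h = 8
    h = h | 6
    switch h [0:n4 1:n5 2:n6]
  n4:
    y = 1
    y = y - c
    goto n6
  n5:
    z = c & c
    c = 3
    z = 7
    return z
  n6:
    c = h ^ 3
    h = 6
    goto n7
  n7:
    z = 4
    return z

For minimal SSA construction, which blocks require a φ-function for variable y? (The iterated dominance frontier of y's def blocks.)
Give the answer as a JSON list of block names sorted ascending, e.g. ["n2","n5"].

idom tree: n1←n0 n2←n0 n3←n0 n4←n3 n5←n0 n6←n3 n7←n6
Join-block Dom:
  n3: preds {n0,n2}: {n0} ∩ {n0,n2} = {n0}; idom=n0
  n5: preds {n2,n3}: {n0,n2} ∩ {n0,n3} = {n0}; idom=n0
  n6: preds {n3,n4}: {n0,n3} ∩ {n0,n3,n4} = {n0,n3}; idom=n3

Frontier:
  join n3 pred n0: · stop@n0
  join n3 pred n2: n2 stop@n0
  join n5 pred n2: n2 stop@n0
  join n5 pred n3: n3 stop@n0
  join n6 pred n3: · stop@n3
  join n6 pred n4: n4 stop@n3
  n0: DF=∅
  n1: DF=∅
  n2: DF={n3,n5}
  n3: DF={n5}
  n4: DF={n6}
  n5: DF=∅
  n6: DF=∅
  n7: DF=∅

φ for y: defs {n0,n1,n4}
  DF⁺ = {n6}

Answer: ["n6"]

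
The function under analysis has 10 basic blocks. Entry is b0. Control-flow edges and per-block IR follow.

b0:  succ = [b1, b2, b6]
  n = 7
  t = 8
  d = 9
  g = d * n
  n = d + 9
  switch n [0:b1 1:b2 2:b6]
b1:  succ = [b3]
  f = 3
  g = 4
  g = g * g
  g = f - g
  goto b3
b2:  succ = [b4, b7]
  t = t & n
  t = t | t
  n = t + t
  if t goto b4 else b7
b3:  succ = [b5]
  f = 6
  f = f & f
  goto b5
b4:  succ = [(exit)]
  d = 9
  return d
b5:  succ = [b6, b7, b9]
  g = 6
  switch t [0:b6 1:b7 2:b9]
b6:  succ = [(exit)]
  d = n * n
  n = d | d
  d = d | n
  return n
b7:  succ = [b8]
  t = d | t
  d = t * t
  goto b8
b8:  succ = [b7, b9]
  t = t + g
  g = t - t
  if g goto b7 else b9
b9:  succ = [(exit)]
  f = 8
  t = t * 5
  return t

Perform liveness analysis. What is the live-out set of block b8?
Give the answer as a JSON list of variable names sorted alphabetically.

Answer: ["d", "g", "t"]

Derivation:
Per-block:
  b0: def={d,g,n,t} ue=∅
  b1: def={f,g} ue=∅
  b2: def={n,t} ue={n,t}
  b3: def={f} ue=∅
  b4: def={d} ue=∅
  b5: def={g} ue={t}
  b6: def={d,n} ue={n}
  b7: def={d,t} ue={d,t}
  b8: def={g,t} ue={g,t}
  b9: def={f,t} ue={t}

Backward fixpoint:
  live b0: ∅→{d,g,n,t}
  live b1: {d,n,t}→{d,n,t}
  live b2: {d,g,n,t}→{d,g,t}
  live b3: {d,n,t}→{d,n,t}
  live b4: ∅→∅
  live b5: {d,n,t}→{d,g,n,t}
  live b6: {n}→∅
  live b7: {d,g,t}→{d,g,t}
  live b8: {d,g,t}→{d,g,t}
  live b9: {t}→∅

live-out(b8) = ["d", "g", "t"]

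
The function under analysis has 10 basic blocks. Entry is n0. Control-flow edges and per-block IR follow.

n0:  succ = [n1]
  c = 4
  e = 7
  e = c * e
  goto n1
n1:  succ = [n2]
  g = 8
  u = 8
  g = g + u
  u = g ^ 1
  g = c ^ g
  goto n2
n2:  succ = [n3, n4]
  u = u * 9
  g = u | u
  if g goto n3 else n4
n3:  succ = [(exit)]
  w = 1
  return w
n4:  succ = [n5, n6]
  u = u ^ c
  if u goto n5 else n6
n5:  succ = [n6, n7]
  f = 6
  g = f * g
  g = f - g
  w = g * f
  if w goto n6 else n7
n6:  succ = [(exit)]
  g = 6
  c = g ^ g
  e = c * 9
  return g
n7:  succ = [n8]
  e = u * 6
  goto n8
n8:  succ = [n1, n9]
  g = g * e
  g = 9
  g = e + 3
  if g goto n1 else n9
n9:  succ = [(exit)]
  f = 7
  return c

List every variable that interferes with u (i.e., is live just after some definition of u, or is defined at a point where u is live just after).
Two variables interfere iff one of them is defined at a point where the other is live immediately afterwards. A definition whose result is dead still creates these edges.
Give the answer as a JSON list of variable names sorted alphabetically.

Block summaries:
  n0 def {c,e} use ∅
  n1 def {g,u} use {c}
  n2 def {g,u} use {u}
  n3 def {w} use ∅
  n4 def {u} use {c,u}
  n5 def {f,g,w} use {g}
  n6 def {c,e,g} use ∅
  n7 def {e} use {u}
  n8 def {g} use {e,g}
  n9 def {f} use {c}

Live sets:
  n0 li=∅ lo={c}
  n1 li={c} lo={c,u}
  n2 li={c,u} lo={c,g,u}
  n3 li=∅ lo=∅
  n4 li={c,g,u} lo={c,g,u}
  n5 li={c,g,u} lo={c,g,u}
  n6 li=∅ lo=∅
  n7 li={c,g,u} lo={c,e,g}
  n8 li={c,e,g} lo={c}
  n9 li={c} lo=∅

Interference:
  c↔{e,f,g,u,w}
  e↔{c,g}
  f↔{c,g,u}
  g↔{c,e,f,u,w}
  u↔{c,f,g,w}
  w↔{c,g,u}

N(u) = ["c", "f", "g", "w"]

Answer: ["c", "f", "g", "w"]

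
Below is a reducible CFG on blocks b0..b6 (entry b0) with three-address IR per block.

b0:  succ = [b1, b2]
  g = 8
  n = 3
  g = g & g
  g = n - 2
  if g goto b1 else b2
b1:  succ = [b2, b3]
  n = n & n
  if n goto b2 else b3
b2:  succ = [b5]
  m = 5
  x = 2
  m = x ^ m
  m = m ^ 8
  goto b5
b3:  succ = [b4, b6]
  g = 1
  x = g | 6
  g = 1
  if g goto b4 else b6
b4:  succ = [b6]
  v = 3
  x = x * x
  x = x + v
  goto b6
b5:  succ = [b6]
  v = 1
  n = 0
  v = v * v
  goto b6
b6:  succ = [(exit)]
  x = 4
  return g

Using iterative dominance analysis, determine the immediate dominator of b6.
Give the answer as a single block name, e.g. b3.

idom tree: b1←b0 b2←b0 b3←b1 b4←b3 b5←b2 b6←b0
Join-block Dom:
  b2: preds {b0,b1}: {b0} ∩ {b0,b1} = {b0}; idom=b0
  b6: preds {b3,b4,b5}: {b0,b1,b3} ∩ {b0,b1,b3,b4} ∩ {b0,b2,b5} = {b0}; idom=b0

idom(b6) = b0

Answer: b0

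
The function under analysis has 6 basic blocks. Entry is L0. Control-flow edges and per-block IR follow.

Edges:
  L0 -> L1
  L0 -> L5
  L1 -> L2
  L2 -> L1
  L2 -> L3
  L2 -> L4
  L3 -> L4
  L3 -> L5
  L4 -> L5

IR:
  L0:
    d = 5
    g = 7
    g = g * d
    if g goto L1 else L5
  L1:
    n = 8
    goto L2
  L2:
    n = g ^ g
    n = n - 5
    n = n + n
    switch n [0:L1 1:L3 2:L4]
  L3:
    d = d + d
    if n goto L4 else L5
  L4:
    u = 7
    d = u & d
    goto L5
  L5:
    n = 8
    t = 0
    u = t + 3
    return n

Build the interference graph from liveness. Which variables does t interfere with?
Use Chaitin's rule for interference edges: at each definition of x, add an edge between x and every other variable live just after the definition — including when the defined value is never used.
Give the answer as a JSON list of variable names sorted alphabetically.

Answer: ["n"]

Working:
def/use:
  L0: def={d,g} ue=∅
  L1: def={n} ue=∅
  L2: def={n} ue={g}
  L3: def={d} ue={d,n}
  L4: def={d,u} ue={d}
  L5: def={n,t,u} ue=∅

Live sets:
  live L0: ∅→{d,g}
  live L1: {d,g}→{d,g}
  live L2: {d,g}→{d,g,n}
  live L3: {d,n}→{d}
  live L4: {d}→∅
  live L5: ∅→∅

Conflict graph:
  d↔{g,n,u}
  g↔{d,n}
  n↔{d,g,t,u}
  t↔{n}
  u↔{d,n}

N(t) = ["n"]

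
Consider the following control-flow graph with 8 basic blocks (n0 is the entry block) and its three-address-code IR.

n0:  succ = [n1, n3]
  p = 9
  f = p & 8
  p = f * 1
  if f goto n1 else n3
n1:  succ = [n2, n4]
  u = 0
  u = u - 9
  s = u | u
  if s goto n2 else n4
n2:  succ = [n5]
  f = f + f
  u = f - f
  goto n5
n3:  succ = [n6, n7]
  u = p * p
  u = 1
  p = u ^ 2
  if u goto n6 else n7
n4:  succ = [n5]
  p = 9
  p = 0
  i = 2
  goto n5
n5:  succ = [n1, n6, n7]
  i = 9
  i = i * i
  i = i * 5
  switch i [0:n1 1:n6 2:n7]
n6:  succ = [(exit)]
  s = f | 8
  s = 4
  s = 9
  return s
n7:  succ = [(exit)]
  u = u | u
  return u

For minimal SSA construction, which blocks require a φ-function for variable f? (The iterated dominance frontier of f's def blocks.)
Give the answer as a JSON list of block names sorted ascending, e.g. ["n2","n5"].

Answer: ["n1", "n5", "n6", "n7"]

Working:
idom tree: n1←n0 n2←n1 n3←n0 n4←n1 n5←n1 n6←n0 n7←n0
Dom∩ at merges:
  n1: preds {n0,n5}: {n0} ∩ {n0,n1,n5} = {n0}; idom=n0
  n5: preds {n2,n4}: {n0,n1,n2} ∩ {n0,n1,n4} = {n0,n1}; idom=n1
  n6: preds {n3,n5}: {n0,n3} ∩ {n0,n1,n5} = {n0}; idom=n0
  n7: preds {n3,n5}: {n0,n3} ∩ {n0,n1,n5} = {n0}; idom=n0

Frontier:
  join n1 pred n0: · stop@n0
  join n1 pred n5: n5→n1 stop@n0
  join n5 pred n2: n2 stop@n1
  join n5 pred n4: n4 stop@n1
  join n6 pred n3: n3 stop@n0
  join n6 pred n5: n5→n1 stop@n0
  join n7 pred n3: n3 stop@n0
  join n7 pred n5: n5→n1 stop@n0
  n0: DF=∅
  n1: DF={n1,n6,n7}
  n2: DF={n5}
  n3: DF={n6,n7}
  n4: DF={n5}
  n5: DF={n1,n6,n7}
  n6: DF=∅
  n7: DF=∅

φ for f: defs {n0,n2}
  DF⁺ = {n1,n5,n6,n7}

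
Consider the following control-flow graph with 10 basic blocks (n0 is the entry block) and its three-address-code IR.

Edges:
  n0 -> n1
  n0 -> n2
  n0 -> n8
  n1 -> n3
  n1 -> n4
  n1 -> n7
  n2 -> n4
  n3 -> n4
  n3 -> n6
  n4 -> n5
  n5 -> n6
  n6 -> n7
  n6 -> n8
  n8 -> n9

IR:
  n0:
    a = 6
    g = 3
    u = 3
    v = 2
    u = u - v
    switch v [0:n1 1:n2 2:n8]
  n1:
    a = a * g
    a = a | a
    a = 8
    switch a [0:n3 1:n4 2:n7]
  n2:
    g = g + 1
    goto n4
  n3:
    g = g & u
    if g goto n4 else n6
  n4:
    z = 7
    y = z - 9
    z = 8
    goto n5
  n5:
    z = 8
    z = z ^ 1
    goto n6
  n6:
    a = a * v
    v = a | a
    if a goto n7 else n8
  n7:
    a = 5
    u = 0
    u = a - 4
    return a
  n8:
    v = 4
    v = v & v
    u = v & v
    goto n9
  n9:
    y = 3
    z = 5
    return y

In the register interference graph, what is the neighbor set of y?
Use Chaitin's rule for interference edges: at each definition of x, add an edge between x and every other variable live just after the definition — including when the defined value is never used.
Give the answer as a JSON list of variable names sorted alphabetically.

def/use:
  n0: def={a,g,u,v} ue=∅
  n1: def={a} ue={a,g}
  n2: def={g} ue={g}
  n3: def={g} ue={g,u}
  n4: def={y,z} ue=∅
  n5: def={z} ue=∅
  n6: def={a,v} ue={a,v}
  n7: def={a,u} ue=∅
  n8: def={u,v} ue=∅
  n9: def={y,z} ue=∅

Live sets:
  live n0: ∅→{a,g,u,v}
  live n1: {a,g,u,v}→{a,g,u,v}
  live n2: {a,g,v}→{a,v}
  live n3: {a,g,u,v}→{a,v}
  live n4: {a,v}→{a,v}
  live n5: {a,v}→{a,v}
  live n6: {a,v}→∅
  live n7: ∅→∅
  live n8: ∅→∅
  live n9: ∅→∅

Interference:
  a — {g,u,v,y,z}
  g — {a,u,v}
  u — {a,g,v}
  v — {a,g,u,y,z}
  y — {a,v,z}
  z — {a,v,y}

N(y) = ["a", "v", "z"]

Answer: ["a", "v", "z"]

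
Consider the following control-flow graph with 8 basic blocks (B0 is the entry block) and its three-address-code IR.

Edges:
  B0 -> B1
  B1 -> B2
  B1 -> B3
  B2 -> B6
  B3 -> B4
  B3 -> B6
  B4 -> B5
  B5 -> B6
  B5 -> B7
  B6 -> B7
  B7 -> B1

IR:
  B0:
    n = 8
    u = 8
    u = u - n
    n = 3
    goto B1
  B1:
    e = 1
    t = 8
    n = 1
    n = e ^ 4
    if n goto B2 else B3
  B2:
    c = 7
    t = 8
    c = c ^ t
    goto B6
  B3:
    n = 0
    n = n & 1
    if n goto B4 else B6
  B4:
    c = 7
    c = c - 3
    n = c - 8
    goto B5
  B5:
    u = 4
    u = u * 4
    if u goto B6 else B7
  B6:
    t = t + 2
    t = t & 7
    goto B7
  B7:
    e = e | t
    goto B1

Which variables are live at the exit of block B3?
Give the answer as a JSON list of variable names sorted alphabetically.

Answer: ["e", "t"]

Working:
Block summaries:
  B0: def={n,u} ue=∅
  B1: def={e,n,t} ue=∅
  B2: def={c,t} ue=∅
  B3: def={n} ue=∅
  B4: def={c,n} ue=∅
  B5: def={u} ue=∅
  B6: def={t} ue={t}
  B7: def={e} ue={e,t}

Backward fixpoint:
  B0 li=∅ lo=∅
  B1 li=∅ lo={e,t}
  B2 li={e} lo={e,t}
  B3 li={e,t} lo={e,t}
  B4 li={e,t} lo={e,t}
  B5 li={e,t} lo={e,t}
  B6 li={e,t} lo={e,t}
  B7 li={e,t} lo=∅

live-out(B3) = ["e", "t"]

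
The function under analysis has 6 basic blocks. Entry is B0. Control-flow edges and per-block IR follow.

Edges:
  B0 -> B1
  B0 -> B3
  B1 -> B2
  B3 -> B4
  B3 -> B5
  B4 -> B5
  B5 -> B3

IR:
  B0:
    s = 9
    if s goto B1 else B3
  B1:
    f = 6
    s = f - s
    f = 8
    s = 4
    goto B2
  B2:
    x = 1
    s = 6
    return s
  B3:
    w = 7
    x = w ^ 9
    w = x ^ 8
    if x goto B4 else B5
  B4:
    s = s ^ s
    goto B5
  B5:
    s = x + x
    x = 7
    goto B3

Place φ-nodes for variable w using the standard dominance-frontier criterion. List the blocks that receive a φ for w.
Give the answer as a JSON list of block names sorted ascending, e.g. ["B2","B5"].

Answer: ["B3"]

Derivation:
idom tree: B1←B0 B2←B1 B3←B0 B4←B3 B5←B3
Join-block Dom:
  B3: preds {B0,B5}: {B0} ∩ {B0,B3,B5} = {B0}; idom=B0
  B5: preds {B3,B4}: {B0,B3} ∩ {B0,B3,B4} = {B0,B3}; idom=B3

DF walk-up:
  join B3 pred B0: · stop@B0
  join B3 pred B5: B5→B3 stop@B0
  join B5 pred B3: · stop@B3
  join B5 pred B4: B4 stop@B3
  B0 → ∅
  B1 → ∅
  B2 → ∅
  B3 → {B3}
  B4 → {B5}
  B5 → {B3}

φ for w: defs {B3}
  DF⁺ = {B3}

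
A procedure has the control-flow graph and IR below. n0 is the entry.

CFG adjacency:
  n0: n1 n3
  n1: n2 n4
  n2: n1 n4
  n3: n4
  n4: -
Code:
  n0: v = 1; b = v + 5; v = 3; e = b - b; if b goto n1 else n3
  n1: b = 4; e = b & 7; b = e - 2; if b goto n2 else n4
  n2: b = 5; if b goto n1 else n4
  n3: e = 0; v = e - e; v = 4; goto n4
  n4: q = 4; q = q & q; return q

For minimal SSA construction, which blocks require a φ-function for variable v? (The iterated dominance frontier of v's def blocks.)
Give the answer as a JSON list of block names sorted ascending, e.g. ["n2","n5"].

Answer: ["n4"]

Derivation:
idom tree: n1←n0 n2←n1 n3←n0 n4←n0
Dom∩ at merges:
  n1: preds {n0,n2}: {n0} ∩ {n0,n1,n2} = {n0}; idom=n0
  n4: preds {n1,n2,n3}: {n0,n1} ∩ {n0,n1,n2} ∩ {n0,n3} = {n0}; idom=n0

DF walk-up:
  n1←n0: walk · to n0
  n1←n2: walk n2→n1 to n0
  n4←n1: walk n1 to n0
  n4←n2: walk n2→n1 to n0
  n4←n3: walk n3 to n0
  DF(n0)=∅
  DF(n1)={n1,n4}
  DF(n2)={n1,n4}
  DF(n3)={n4}
  DF(n4)=∅

φ for v: defs {n0,n3}
  DF⁺ = {n4}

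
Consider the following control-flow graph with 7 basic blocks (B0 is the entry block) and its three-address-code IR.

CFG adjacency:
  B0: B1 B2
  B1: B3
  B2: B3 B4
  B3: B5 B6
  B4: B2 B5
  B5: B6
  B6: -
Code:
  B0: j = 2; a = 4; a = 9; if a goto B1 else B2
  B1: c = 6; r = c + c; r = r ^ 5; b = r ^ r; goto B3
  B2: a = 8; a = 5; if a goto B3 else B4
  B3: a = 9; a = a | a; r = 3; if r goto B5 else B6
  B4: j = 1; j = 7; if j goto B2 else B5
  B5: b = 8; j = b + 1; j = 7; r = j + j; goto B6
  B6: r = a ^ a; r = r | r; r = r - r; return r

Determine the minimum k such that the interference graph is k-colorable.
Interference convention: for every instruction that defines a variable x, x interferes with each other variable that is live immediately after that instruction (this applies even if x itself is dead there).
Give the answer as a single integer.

def/use:
  B0 def {a,j} use ∅
  B1 def {b,c,r} use ∅
  B2 def {a} use ∅
  B3 def {a,r} use ∅
  B4 def {j} use ∅
  B5 def {b,j,r} use ∅
  B6 def {r} use {a}

Backward fixpoint:
  B0 li=∅ lo=∅
  B1 li=∅ lo=∅
  B2 li=∅ lo={a}
  B3 li=∅ lo={a}
  B4 li={a} lo={a}
  B5 li={a} lo={a}
  B6 li={a} lo=∅

Interfere edges:
  a↔{b,j,r}
  b↔{a}
  c↔∅
  j↔{a}
  r↔{a}

Chromatic number:
  {a,b} pairwise interfere (2-clique) ⇒ χ ≥ 2
  assign a→R0 b→R1 c→R0 j→R1 r→R1 — no edge inside a register ⇒ χ ≤ 2
  χ = 2

Answer: 2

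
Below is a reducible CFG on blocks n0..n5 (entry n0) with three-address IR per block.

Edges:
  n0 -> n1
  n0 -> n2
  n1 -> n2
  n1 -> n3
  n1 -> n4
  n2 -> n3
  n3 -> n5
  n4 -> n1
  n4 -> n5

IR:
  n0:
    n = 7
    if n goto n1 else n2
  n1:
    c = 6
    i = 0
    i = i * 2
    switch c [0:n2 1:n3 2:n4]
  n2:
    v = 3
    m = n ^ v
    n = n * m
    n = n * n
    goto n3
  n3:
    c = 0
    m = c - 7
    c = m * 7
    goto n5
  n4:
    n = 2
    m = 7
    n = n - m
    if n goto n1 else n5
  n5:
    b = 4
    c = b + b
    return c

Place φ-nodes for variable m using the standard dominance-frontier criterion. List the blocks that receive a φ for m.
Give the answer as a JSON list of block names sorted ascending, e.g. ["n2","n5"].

Answer: ["n1", "n2", "n3", "n5"]

Working:
idom tree: n1←n0 n2←n0 n3←n0 n4←n1 n5←n0
Dom at joins:
  n1: preds {n0,n4}: {n0} ∩ {n0,n1,n4} = {n0}; idom=n0
  n2: preds {n0,n1}: {n0} ∩ {n0,n1} = {n0}; idom=n0
  n3: preds {n1,n2}: {n0,n1} ∩ {n0,n2} = {n0}; idom=n0
  n5: preds {n3,n4}: {n0,n3} ∩ {n0,n1,n4} = {n0}; idom=n0

Frontier:
  n1←n0: walk · to n0
  n1←n4: walk n4→n1 to n0
  n2←n0: walk · to n0
  n2←n1: walk n1 to n0
  n3←n1: walk n1 to n0
  n3←n2: walk n2 to n0
  n5←n3: walk n3 to n0
  n5←n4: walk n4→n1 to n0
  n0 → ∅
  n1 → {n1,n2,n3,n5}
  n2 → {n3}
  n3 → {n5}
  n4 → {n1,n5}
  n5 → ∅

φ for m: defs {n2,n3,n4}
  DF⁺ = {n1,n2,n3,n5}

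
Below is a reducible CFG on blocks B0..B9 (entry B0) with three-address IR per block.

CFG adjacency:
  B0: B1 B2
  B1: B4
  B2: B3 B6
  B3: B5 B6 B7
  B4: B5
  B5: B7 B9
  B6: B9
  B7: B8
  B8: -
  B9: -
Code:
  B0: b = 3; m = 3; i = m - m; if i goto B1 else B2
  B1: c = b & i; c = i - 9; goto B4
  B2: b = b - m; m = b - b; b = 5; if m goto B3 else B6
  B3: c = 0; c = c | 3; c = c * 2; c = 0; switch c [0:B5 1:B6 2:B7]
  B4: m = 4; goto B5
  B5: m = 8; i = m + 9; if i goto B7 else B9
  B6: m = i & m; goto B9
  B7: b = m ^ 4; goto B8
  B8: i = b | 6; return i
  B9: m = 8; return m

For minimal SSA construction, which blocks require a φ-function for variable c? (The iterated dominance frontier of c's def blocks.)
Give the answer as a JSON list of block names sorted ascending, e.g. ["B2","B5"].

idom tree: B1←B0 B2←B0 B3←B2 B4←B1 B5←B0 B6←B2 B7←B0 B8←B7 B9←B0
Join-block Dom:
  B5: preds {B3,B4}: {B0,B2,B3} ∩ {B0,B1,B4} = {B0}; idom=B0
  B6: preds {B2,B3}: {B0,B2} ∩ {B0,B2,B3} = {B0,B2}; idom=B2
  B7: preds {B3,B5}: {B0,B2,B3} ∩ {B0,B5} = {B0}; idom=B0
  B9: preds {B5,B6}: {B0,B5} ∩ {B0,B2,B6} = {B0}; idom=B0

DF walk-up:
  B5←B3: walk B3→B2 to B0
  B5←B4: walk B4→B1 to B0
  B6←B2: walk · to B2
  B6←B3: walk B3 to B2
  B7←B3: walk B3→B2 to B0
  B7←B5: walk B5 to B0
  B9←B5: walk B5 to B0
  B9←B6: walk B6→B2 to B0
  B0: DF=∅
  B1: DF={B5}
  B2: DF={B5,B7,B9}
  B3: DF={B5,B6,B7}
  B4: DF={B5}
  B5: DF={B7,B9}
  B6: DF={B9}
  B7: DF=∅
  B8: DF=∅
  B9: DF=∅

φ for c: defs {B1,B3}
  DF⁺ = {B5,B6,B7,B9}

Answer: ["B5", "B6", "B7", "B9"]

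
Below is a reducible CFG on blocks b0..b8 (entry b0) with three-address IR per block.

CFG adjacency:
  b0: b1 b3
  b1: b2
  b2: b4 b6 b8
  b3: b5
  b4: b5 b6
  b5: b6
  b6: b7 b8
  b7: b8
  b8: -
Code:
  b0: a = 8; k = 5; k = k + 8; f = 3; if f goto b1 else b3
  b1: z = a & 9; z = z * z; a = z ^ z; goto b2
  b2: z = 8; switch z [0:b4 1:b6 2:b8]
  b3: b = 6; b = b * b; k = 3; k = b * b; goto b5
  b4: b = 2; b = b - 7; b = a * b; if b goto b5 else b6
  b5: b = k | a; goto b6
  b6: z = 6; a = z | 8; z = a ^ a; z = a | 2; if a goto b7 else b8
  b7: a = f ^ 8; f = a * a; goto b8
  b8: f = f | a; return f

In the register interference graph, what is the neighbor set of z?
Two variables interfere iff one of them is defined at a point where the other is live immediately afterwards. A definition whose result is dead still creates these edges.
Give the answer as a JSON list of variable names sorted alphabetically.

def/use:
  b0 def {a,f,k} use ∅
  b1 def {a,z} use {a}
  b2 def {z} use ∅
  b3 def {b,k} use ∅
  b4 def {b} use {a}
  b5 def {b} use {a,k}
  b6 def {a,z} use ∅
  b7 def {a,f} use {f}
  b8 def {f} use {a,f}

Backward fixpoint:
  live b0: ∅→{a,f,k}
  live b1: {a,f,k}→{a,f,k}
  live b2: {a,f,k}→{a,f,k}
  live b3: {a,f}→{a,f,k}
  live b4: {a,f,k}→{a,f,k}
  live b5: {a,f,k}→{f}
  live b6: {f}→{a,f}
  live b7: {f}→{a,f}
  live b8: {a,f}→∅

Interfere edges:
  a — {b,f,k,z}
  b — {a,f,k}
  f — {a,b,k,z}
  k — {a,b,f,z}
  z — {a,f,k}

N(z) = ["a", "f", "k"]

Answer: ["a", "f", "k"]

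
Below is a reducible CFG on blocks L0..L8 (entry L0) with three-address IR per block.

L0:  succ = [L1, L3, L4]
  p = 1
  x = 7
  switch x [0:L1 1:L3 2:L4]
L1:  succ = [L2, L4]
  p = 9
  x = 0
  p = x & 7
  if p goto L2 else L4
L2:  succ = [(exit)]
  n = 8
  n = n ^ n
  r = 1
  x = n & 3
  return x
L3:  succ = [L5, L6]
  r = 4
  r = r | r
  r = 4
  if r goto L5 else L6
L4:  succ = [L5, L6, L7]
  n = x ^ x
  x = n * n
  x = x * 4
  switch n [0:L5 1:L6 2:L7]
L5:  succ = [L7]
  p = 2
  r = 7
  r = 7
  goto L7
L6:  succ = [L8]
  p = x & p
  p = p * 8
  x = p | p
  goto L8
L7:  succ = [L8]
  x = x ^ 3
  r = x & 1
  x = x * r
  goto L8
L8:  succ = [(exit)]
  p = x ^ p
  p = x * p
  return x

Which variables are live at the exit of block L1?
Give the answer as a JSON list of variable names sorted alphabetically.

def/use:
  L0: def={p,x} ue=∅
  L1: def={p,x} ue=∅
  L2: def={n,r,x} ue=∅
  L3: def={r} ue=∅
  L4: def={n,x} ue={x}
  L5: def={p,r} ue=∅
  L6: def={p,x} ue={p,x}
  L7: def={r,x} ue={x}
  L8: def={p} ue={p,x}

Liveness:
  L0 li=∅ lo={p,x}
  L1 li=∅ lo={p,x}
  L2 li=∅ lo=∅
  L3 li={p,x} lo={p,x}
  L4 li={p,x} lo={p,x}
  L5 li={x} lo={p,x}
  L6 li={p,x} lo={p,x}
  L7 li={p,x} lo={p,x}
  L8 li={p,x} lo=∅

live-out(L1) = ["p", "x"]

Answer: ["p", "x"]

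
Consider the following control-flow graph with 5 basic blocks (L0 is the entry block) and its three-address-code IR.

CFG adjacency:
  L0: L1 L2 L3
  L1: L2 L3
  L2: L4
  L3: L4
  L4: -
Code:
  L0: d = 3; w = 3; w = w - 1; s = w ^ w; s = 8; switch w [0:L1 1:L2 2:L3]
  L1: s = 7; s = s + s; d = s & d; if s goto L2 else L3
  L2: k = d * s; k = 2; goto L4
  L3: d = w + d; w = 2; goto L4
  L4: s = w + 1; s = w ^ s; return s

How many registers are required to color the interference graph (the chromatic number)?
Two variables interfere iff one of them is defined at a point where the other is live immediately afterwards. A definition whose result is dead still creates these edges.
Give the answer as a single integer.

Answer: 3

Analysis:
Per-block:
  L0: {d,s,w} / ∅
  L1: {d,s} / {d}
  L2: {k} / {d,s}
  L3: {d,w} / {d,w}
  L4: {s} / {w}

Live sets:
  live L0: ∅→{d,s,w}
  live L1: {d,w}→{d,s,w}
  live L2: {d,s,w}→{w}
  live L3: {d,w}→{w}
  live L4: {w}→∅

Interfere edges:
  d↔{s,w}
  k↔{w}
  s↔{d,w}
  w↔{d,k,s}

Registers:
  lower bound: {d,s,w} mutually conflict ⇒ χ ≥ 3
  assign d→R1 k→R1 s→R2 w→R0 — no edge inside a register ⇒ χ ≤ 3
  χ = 3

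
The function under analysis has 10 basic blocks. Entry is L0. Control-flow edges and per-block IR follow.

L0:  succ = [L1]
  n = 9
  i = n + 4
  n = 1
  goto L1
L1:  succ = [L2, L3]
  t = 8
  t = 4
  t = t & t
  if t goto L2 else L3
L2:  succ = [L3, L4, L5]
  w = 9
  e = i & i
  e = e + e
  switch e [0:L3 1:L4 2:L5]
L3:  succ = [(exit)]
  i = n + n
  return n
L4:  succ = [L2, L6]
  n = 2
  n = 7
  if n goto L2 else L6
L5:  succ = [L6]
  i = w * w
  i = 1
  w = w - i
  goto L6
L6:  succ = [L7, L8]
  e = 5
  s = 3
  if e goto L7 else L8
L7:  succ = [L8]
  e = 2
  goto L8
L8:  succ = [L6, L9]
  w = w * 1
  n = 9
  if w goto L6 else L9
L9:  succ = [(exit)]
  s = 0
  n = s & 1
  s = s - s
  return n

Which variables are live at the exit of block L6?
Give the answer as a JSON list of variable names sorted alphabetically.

Per-block:
  L0: def={i,n} ue=∅
  L1: def={t} ue=∅
  L2: def={e,w} ue={i}
  L3: def={i} ue={n}
  L4: def={n} ue=∅
  L5: def={i,w} ue={w}
  L6: def={e,s} ue=∅
  L7: def={e} ue=∅
  L8: def={n,w} ue={w}
  L9: def={n,s} ue=∅

Liveness:
  live L0: ∅→{i,n}
  live L1: {i,n}→{i,n}
  live L2: {i,n}→{i,n,w}
  live L3: {n}→∅
  live L4: {i,w}→{i,n,w}
  live L5: {w}→{w}
  live L6: {w}→{w}
  live L7: {w}→{w}
  live L8: {w}→{w}
  live L9: ∅→∅

live-out(L6) = ["w"]

Answer: ["w"]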